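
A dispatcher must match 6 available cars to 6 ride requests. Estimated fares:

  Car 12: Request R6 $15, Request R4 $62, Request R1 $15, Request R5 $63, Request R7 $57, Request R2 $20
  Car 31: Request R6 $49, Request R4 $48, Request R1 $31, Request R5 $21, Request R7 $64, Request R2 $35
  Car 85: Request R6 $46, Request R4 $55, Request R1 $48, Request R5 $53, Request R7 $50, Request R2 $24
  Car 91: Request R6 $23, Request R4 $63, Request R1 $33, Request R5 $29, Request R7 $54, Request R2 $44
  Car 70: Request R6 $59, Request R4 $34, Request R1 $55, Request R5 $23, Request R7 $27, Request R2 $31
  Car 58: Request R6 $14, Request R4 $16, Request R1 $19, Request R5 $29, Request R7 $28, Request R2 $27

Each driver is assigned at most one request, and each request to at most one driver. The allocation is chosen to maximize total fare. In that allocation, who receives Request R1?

Optimal: Car 12→Request R5 ($63), Car 31→Request R7 ($64), Car 85→Request R1 ($48), Car 91→Request R4 ($63), Car 70→Request R6 ($59), Car 58→Request R2 ($27) — total 63+64+48+63+59+27 = $324.
Row-greedy (each driver in turn takes its best remaining request) gives $304, worse by 20.
Next-best assignment: Car 12→Request R5, Car 31→Request R7, Car 85→Request R6, Car 91→Request R4, Car 70→Request R1, Car 58→Request R2 = $318.
Swapping Car 91↔Car 12 (Car 91→Request R5 $29, Car 12→Request R4 $62) loses 35.
Car 85's own top request is Request R4 ($55), but forcing Car 85→Request R4 and reassigning the rest optimally gives only $304 — worse by 20.

Car 85 receives Request R1.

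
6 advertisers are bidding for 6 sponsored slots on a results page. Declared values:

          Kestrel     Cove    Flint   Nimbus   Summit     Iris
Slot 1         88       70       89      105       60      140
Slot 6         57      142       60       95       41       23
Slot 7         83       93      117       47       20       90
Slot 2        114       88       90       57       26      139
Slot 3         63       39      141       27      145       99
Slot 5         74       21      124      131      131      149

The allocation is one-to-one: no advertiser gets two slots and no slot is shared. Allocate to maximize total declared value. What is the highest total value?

Optimal: Kestrel→Slot 2 ($114), Cove→Slot 6 ($142), Flint→Slot 7 ($117), Nimbus→Slot 5 ($131), Summit→Slot 3 ($145), Iris→Slot 1 ($140) — total 114+142+117+131+145+140 = $789.
Max-entry greedy (repeatedly take the single best remaining cell) gives $772, worse by 17.

Max total: $789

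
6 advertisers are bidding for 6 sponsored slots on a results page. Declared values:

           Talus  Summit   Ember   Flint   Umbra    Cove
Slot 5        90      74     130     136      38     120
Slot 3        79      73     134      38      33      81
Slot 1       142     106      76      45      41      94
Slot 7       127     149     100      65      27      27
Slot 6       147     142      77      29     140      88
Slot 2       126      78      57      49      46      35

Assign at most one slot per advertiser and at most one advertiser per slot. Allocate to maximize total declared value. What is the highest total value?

Optimal: Talus→Slot 2 ($126), Summit→Slot 7 ($149), Ember→Slot 3 ($134), Flint→Slot 5 ($136), Umbra→Slot 6 ($140), Cove→Slot 1 ($94) — total 126+149+134+136+140+94 = $779.
Next-best assignment: Talus→Slot 1, Summit→Slot 7, Ember→Slot 3, Flint→Slot 5, Umbra→Slot 6, Cove→Slot 2 = $736.
Swapping Umbra↔Cove (Umbra→Slot 1 $41, Cove→Slot 6 $88) loses 105.
No other one-to-one assignment exceeds $779.

Max total: $779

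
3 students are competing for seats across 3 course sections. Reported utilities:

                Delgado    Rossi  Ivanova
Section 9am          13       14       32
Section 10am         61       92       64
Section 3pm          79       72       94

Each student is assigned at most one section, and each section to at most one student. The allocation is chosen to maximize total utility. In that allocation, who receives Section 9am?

Optimal: Delgado→Section 3pm (79 points), Rossi→Section 10am (92 points), Ivanova→Section 9am (32 points) — total 79+92+32 = 203 points.
Max-entry greedy (repeatedly take the single best remaining cell) gives 199 points, worse by 4.
Next-best assignment: Delgado→Section 9am, Rossi→Section 10am, Ivanova→Section 3pm = 199 points.
Ivanova's own top section is Section 3pm (94 points), but forcing Ivanova→Section 3pm and reassigning the rest optimally gives only 199 points — worse by 4.

Ivanova receives Section 9am.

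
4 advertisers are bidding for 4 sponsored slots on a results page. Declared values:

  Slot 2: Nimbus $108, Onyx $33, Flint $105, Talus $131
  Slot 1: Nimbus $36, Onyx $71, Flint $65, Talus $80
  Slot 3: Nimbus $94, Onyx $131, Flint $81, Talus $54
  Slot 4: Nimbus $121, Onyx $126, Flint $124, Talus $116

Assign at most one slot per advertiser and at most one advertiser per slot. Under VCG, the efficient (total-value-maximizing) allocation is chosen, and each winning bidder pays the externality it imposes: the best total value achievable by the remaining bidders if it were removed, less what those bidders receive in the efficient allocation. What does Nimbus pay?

Efficient allocation: Nimbus→Slot 4 ($121), Onyx→Slot 3 ($131), Flint→Slot 1 ($65), Talus→Slot 2 ($131); total welfare W = $448.
Nimbus receives Slot 4 at value $121, so the others get W − 121 = $327.
Without Nimbus: best allocation of the remaining 3 bidders over all 4 slots is Onyx→Slot 3 ($131), Flint→Slot 4 ($124), Talus→Slot 2 ($131), total $386.
VCG payment = (others' best without Nimbus) − (others' welfare with Nimbus) = 386 − 327 = $59.

Nimbus pays $59.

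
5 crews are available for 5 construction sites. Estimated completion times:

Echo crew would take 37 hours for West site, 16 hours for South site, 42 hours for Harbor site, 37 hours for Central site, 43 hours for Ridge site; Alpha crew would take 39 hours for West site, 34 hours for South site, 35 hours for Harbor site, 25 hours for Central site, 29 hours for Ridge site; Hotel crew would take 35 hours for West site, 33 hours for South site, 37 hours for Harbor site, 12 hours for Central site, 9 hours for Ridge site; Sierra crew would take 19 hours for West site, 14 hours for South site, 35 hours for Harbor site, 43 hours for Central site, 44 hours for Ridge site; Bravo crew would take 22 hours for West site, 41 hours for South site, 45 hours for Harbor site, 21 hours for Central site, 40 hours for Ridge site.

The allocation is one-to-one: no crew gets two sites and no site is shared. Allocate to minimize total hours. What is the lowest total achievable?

Optimal: Echo crew→South site (16 hours), Alpha crew→Harbor site (35 hours), Hotel crew→Ridge site (9 hours), Sierra crew→West site (19 hours), Bravo crew→Central site (21 hours) — total 16+35+9+19+21 = 100 hours.
Column-greedy (each site in turn goes to its cheapest remaining crew) gives 122 hours, worse by 22.
Next-best assignment: Echo crew→South site, Alpha crew→Central site, Hotel crew→Ridge site, Sierra crew→Harbor site, Bravo crew→West site = 107 hours.
Swapping Hotel crew↔Sierra crew (Hotel crew→West site 35 hours, Sierra crew→Ridge site 44 hours) adds 51.
No other one-to-one assignment undercuts 100 hours.

Min total: 100 hours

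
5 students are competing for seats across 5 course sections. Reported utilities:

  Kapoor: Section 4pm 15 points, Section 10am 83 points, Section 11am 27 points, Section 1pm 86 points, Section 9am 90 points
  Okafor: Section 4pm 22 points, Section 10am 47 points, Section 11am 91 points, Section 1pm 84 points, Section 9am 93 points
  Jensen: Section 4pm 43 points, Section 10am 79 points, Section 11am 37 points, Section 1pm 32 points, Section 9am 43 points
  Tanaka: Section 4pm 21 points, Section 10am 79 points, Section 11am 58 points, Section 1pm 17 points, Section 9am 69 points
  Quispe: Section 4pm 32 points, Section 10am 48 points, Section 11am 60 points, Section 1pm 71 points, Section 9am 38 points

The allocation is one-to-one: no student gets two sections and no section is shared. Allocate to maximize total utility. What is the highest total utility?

Treat this as an assignment problem: match each student to one section.
Optimal: Kapoor→Section 9am (90 points), Okafor→Section 11am (91 points), Jensen→Section 4pm (43 points), Tanaka→Section 10am (79 points), Quispe→Section 1pm (71 points) — total 90+91+43+79+71 = 374 points.
Column-greedy (each section in turn goes to its best remaining student) gives 357 points, worse by 17.
Next-best assignment: Kapoor→Section 1pm, Okafor→Section 9am, Jensen→Section 4pm, Tanaka→Section 10am, Quispe→Section 11am = 361 points.
No other one-to-one assignment exceeds 374 points.

Max total: 374 points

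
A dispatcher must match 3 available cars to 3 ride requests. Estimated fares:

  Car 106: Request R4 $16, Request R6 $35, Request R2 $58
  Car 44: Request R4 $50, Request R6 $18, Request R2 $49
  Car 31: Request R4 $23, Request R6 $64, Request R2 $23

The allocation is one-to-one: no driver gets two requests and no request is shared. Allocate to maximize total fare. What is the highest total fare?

This is a one-to-one assignment (maximum-weight bipartite matching).
Optimal: Car 106→Request R2 ($58), Car 44→Request R4 ($50), Car 31→Request R6 ($64) — total 58+50+64 = $172.
Next-best assignment: Car 106→Request R4, Car 44→Request R2, Car 31→Request R6 = $129.
No other one-to-one assignment exceeds $172.

Max total: $172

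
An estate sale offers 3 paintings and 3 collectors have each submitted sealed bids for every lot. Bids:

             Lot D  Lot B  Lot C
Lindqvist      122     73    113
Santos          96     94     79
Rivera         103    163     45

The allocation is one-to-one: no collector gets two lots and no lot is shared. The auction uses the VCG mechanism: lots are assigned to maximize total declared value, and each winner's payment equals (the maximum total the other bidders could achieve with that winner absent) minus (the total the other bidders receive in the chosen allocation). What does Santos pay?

Efficient allocation: Lindqvist→Lot C ($113), Santos→Lot D ($96), Rivera→Lot B ($163); total welfare W = $372.
Santos receives Lot D at value $96, so the others get W − 96 = $276.
Without Santos: best allocation of the remaining 2 bidders over all 3 lots is Lindqvist→Lot D ($122), Rivera→Lot B ($163), total $285.
VCG payment = (others' best without Santos) − (others' welfare with Santos) = 285 − 276 = $9.

Santos pays $9.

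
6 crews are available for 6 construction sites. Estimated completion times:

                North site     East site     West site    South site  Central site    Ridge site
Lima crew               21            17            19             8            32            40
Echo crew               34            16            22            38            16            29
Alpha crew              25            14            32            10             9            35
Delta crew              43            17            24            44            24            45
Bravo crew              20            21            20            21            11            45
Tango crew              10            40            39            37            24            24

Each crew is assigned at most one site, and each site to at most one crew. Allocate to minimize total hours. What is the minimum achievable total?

Minimum total: 93 hours

Optimal: Lima crew→South site (8 hours), Echo crew→Ridge site (29 hours), Alpha crew→Central site (9 hours), Delta crew→East site (17 hours), Bravo crew→West site (20 hours), Tango crew→North site (10 hours) — total 8+29+9+17+20+10 = 93 hours.
Column-greedy (each site in turn goes to its cheapest remaining crew) gives 125 hours, worse by 32.
Next-best assignment: Lima crew→West site, Echo crew→Ridge site, Alpha crew→South site, Delta crew→East site, Bravo crew→Central site, Tango crew→North site = 96 hours.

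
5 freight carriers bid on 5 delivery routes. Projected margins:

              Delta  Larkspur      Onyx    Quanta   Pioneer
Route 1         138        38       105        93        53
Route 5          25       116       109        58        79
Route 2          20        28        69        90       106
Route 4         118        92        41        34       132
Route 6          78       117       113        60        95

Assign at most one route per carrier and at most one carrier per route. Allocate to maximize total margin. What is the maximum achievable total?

Optimal: Delta→Route 1 ($138k), Larkspur→Route 5 ($116k), Onyx→Route 6 ($113k), Quanta→Route 2 ($90k), Pioneer→Route 4 ($132k) — total 138+116+113+90+132 = $589k.
Column-greedy (each route in turn goes to its best remaining carrier) gives $461k, worse by 128.
Swapping Larkspur↔Pioneer (Larkspur→Route 4 $92k, Pioneer→Route 5 $79k) loses 77.
No other one-to-one assignment exceeds $589k.

Max total: $589k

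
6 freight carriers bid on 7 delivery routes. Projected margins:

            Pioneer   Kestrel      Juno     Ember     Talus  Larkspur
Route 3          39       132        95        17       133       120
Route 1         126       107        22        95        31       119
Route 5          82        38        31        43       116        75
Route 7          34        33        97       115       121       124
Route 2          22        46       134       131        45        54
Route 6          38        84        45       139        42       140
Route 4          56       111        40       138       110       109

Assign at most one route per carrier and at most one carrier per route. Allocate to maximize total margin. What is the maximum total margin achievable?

Optimal: Pioneer→Route 1 ($126k), Kestrel→Route 3 ($132k), Juno→Route 2 ($134k), Ember→Route 4 ($138k), Talus→Route 7 ($121k), Larkspur→Route 6 ($140k) — total 126+132+134+138+121+140 = $791k.
Column-greedy (each route in turn goes to its best remaining carrier) gives $667k, worse by 124.
Swapping Kestrel↔Juno (Kestrel→Route 2 $46k, Juno→Route 3 $95k) loses 125.
No other one-to-one assignment exceeds $791k.

Maximum total: $791k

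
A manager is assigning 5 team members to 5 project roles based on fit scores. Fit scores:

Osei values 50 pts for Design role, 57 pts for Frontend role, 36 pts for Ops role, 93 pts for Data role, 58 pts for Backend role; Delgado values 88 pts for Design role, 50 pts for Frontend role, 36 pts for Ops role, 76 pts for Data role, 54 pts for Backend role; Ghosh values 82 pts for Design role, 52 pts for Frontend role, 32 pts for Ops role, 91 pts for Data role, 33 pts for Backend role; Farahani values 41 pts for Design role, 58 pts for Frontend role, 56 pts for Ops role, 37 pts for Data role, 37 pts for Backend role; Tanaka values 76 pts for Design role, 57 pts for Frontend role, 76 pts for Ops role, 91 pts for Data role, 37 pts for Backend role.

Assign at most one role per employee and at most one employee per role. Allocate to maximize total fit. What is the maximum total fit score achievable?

Max total: 371 pts

Treat this as an assignment problem: match each employee to one role.
Optimal: Osei→Backend role (58 pts), Delgado→Design role (88 pts), Ghosh→Data role (91 pts), Farahani→Frontend role (58 pts), Tanaka→Ops role (76 pts) — total 58+88+91+58+76 = 371 pts.
Max-entry greedy (repeatedly take the single best remaining cell) gives 348 pts, worse by 23.
Swapping Osei↔Ghosh (Osei→Data role 93 pts, Ghosh→Backend role 33 pts) loses 23.
Every other assignment is strictly worse.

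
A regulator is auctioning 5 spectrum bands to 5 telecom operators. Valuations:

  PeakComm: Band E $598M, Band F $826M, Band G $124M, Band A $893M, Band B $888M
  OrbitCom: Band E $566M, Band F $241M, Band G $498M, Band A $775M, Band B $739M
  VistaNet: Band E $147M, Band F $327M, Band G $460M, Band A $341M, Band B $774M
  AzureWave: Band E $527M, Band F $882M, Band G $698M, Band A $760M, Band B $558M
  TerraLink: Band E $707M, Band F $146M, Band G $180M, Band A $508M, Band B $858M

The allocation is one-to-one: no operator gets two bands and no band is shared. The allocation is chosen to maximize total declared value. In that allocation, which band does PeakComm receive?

PeakComm receives Band F.

Optimal: PeakComm→Band F ($826M), OrbitCom→Band A ($775M), VistaNet→Band B ($774M), AzureWave→Band G ($698M), TerraLink→Band E ($707M) — total 826+775+774+698+707 = $3780M.
Max-entry greedy (repeatedly take the single best remaining cell) gives $3659M, worse by 121.
Swapping VistaNet↔TerraLink (VistaNet→Band E $147M, TerraLink→Band B $858M) loses 476.
PeakComm's own top band is Band A ($893M), but forcing PeakComm→Band A and reassigning the rest optimally gives only $3754M — worse by 26.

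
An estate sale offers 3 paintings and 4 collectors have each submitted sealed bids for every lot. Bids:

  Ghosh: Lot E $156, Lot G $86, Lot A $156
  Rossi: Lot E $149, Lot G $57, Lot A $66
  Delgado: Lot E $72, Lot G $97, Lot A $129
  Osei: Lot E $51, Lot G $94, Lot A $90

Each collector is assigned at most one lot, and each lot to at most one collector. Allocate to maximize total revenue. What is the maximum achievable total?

Maximum total: $402

Treat this as an assignment problem: match each collector to one lot.
Optimal: Rossi→Lot E ($149), Delgado→Lot G ($97), Ghosh→Lot A ($156) — total 149+97+156 = $402.
Next-best assignment: Rossi→Lot E, Osei→Lot G, Ghosh→Lot A = $399.
Checked against all permutations: $402 is optimal.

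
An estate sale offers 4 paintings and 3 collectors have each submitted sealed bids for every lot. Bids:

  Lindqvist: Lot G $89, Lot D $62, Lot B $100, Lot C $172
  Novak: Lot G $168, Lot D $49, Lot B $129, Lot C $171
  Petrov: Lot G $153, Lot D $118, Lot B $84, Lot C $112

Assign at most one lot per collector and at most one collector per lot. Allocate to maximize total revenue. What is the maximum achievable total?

Optimal: Lindqvist→Lot C ($172), Novak→Lot G ($168), Petrov→Lot D ($118) — total 172+168+118 = $458.
Column-greedy (each lot in turn goes to its best remaining collector) gives $386, worse by 72.
Next-best assignment: Lindqvist→Lot C, Novak→Lot B, Petrov→Lot G = $454.

Max total: $458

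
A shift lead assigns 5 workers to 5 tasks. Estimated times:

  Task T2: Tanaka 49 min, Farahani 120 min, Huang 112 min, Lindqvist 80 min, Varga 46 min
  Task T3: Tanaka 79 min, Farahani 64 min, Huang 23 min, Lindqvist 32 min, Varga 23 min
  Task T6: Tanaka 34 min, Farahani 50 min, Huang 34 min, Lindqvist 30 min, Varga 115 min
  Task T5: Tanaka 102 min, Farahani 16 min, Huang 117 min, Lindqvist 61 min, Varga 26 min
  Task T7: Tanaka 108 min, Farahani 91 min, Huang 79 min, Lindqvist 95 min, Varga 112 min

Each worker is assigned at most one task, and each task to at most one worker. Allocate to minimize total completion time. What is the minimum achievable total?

Treat this as an assignment problem: match each worker to one task.
Optimal: Tanaka→Task T2 (49 min), Farahani→Task T5 (16 min), Huang→Task T7 (79 min), Lindqvist→Task T6 (30 min), Varga→Task T3 (23 min) — total 49+16+79+30+23 = 197 min.
Min-entry greedy (repeatedly take the single cheapest remaining cell) gives 223 min, worse by 26.

Minimum total: 197 min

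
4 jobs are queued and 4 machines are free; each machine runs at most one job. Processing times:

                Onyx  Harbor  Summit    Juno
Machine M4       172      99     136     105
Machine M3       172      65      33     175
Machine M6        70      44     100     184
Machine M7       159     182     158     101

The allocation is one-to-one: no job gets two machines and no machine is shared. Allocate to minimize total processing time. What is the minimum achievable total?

Optimal: Onyx→Machine M6 (70 min), Harbor→Machine M4 (99 min), Summit→Machine M3 (33 min), Juno→Machine M7 (101 min) — total 70+99+33+101 = 303 min.
Min-entry greedy (repeatedly take the single cheapest remaining cell) gives 350 min, worse by 47.
Swapping Harbor↔Summit (Harbor→Machine M3 65 min, Summit→Machine M4 136 min) adds 69.

Minimum total: 303 min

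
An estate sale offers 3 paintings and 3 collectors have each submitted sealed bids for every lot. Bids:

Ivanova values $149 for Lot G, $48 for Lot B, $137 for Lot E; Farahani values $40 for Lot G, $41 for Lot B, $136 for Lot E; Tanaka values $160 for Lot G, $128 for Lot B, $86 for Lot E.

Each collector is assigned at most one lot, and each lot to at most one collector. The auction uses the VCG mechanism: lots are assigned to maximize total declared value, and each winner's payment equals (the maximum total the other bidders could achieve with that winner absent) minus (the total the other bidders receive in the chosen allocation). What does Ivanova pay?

Efficient allocation: Ivanova→Lot G ($149), Farahani→Lot E ($136), Tanaka→Lot B ($128); total welfare W = $413.
Ivanova receives Lot G at value $149, so the others get W − 149 = $264.
Without Ivanova: best allocation of the remaining 2 bidders over all 3 lots is Farahani→Lot E ($136), Tanaka→Lot G ($160), total $296.
VCG payment = (others' best without Ivanova) − (others' welfare with Ivanova) = 296 − 264 = $32.

Ivanova pays $32.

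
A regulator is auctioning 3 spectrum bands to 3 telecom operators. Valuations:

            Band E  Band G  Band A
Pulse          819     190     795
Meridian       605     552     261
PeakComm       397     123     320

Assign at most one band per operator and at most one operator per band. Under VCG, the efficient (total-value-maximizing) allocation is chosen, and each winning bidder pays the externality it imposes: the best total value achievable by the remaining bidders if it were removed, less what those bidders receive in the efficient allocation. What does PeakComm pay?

Efficient allocation: Pulse→Band A ($795M), Meridian→Band G ($552M), PeakComm→Band E ($397M); total welfare W = $1744M.
PeakComm receives Band E at value $397M, so the others get W − 397 = $1347M.
Without PeakComm: best allocation of the remaining 2 bidders over all 3 bands is Pulse→Band A ($795M), Meridian→Band E ($605M), total $1400M.
VCG payment = (others' best without PeakComm) − (others' welfare with PeakComm) = 1400 − 1347 = $53M.

PeakComm pays $53M.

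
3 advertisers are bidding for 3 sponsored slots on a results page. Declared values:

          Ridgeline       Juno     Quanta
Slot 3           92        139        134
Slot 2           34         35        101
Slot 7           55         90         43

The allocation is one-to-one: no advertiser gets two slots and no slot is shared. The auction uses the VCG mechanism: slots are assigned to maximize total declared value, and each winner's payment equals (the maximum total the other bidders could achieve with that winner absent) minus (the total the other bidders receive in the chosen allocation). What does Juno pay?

Efficient allocation: Ridgeline→Slot 7 ($55), Juno→Slot 3 ($139), Quanta→Slot 2 ($101); total welfare W = $295.
Juno receives Slot 3 at value $139, so the others get W − 139 = $156.
Without Juno: best allocation of the remaining 2 bidders over all 3 slots is Ridgeline→Slot 3 ($92), Quanta→Slot 2 ($101), total $193.
VCG payment = (others' best without Juno) − (others' welfare with Juno) = 193 − 156 = $37.

Juno pays $37.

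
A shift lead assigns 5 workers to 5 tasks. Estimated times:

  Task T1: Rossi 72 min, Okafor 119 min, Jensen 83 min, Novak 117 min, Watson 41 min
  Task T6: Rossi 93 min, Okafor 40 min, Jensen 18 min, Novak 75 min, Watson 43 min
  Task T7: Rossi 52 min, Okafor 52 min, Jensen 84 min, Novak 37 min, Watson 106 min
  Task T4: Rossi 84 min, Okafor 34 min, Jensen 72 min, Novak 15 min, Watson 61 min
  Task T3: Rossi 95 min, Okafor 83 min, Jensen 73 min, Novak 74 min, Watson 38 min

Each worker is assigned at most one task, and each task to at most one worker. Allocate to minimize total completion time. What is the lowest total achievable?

This is the linear assignment problem.
Optimal: Rossi→Task T1 (72 min), Okafor→Task T7 (52 min), Jensen→Task T6 (18 min), Novak→Task T4 (15 min), Watson→Task T3 (38 min) — total 72+52+18+15+38 = 195 min.
Column-greedy (each task in turn goes to its cheapest remaining worker) gives 225 min, worse by 30.
Checked against all permutations: 195 min is optimal.

Minimum total: 195 min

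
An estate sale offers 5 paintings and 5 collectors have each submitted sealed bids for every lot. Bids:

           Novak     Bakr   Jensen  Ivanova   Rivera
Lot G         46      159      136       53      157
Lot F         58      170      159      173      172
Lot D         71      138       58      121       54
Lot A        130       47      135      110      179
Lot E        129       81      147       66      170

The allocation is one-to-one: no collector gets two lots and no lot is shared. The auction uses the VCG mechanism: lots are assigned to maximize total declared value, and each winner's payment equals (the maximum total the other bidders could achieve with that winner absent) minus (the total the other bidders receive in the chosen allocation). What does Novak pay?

Novak pays $32.

Efficient allocation: Novak→Lot E ($129), Bakr→Lot D ($138), Jensen→Lot G ($136), Ivanova→Lot F ($173), Rivera→Lot A ($179); total welfare W = $755.
Novak receives Lot E at value $129, so the others get W − 129 = $626.
Without Novak: best allocation of the remaining 4 bidders over all 5 lots is Bakr→Lot G ($159), Jensen→Lot E ($147), Ivanova→Lot F ($173), Rivera→Lot A ($179), total $658.
VCG payment = (others' best without Novak) − (others' welfare with Novak) = 658 − 626 = $32.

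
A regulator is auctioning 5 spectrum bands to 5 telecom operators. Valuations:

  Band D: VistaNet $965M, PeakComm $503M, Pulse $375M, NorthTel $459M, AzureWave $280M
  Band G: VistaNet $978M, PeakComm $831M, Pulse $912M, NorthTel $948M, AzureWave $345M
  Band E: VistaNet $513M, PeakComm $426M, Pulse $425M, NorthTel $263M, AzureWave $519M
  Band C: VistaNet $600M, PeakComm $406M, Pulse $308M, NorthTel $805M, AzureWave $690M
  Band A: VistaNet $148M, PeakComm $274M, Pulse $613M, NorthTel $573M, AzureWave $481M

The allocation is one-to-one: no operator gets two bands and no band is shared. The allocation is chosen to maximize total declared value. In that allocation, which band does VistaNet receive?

VistaNet receives Band D.

Optimal: VistaNet→Band D ($965M), PeakComm→Band G ($831M), Pulse→Band A ($613M), NorthTel→Band C ($805M), AzureWave→Band E ($519M) — total 965+831+613+805+519 = $3733M.
Row-greedy (each operator in turn takes its best remaining band) gives $3418M, worse by 315.
VistaNet's own top band is Band G ($978M), but forcing VistaNet→Band G and reassigning the rest optimally gives only $3418M — worse by 315.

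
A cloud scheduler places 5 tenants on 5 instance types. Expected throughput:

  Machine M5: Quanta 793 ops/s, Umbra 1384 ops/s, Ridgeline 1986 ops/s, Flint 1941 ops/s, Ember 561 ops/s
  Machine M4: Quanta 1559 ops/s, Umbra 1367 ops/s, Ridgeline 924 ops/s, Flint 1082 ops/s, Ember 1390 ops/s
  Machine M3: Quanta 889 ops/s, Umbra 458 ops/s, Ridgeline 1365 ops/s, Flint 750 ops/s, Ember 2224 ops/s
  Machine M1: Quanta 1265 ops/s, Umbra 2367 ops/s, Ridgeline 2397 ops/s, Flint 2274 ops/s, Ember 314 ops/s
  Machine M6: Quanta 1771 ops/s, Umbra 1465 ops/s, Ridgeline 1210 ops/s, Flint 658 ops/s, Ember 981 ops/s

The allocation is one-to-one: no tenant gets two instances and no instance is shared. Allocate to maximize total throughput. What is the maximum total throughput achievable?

Maximum total: 9700 ops/s

Optimal: Quanta→Machine M6 (1771 ops/s), Umbra→Machine M4 (1367 ops/s), Ridgeline→Machine M1 (2397 ops/s), Flint→Machine M5 (1941 ops/s), Ember→Machine M3 (2224 ops/s) — total 1771+1367+2397+1941+2224 = 9700 ops/s.
Row-greedy (each tenant in turn takes its best remaining instance) gives 9430 ops/s, worse by 270.
Next-best assignment: Quanta→Machine M6, Umbra→Machine M4, Ridgeline→Machine M5, Flint→Machine M1, Ember→Machine M3 = 9622 ops/s.
Swapping Quanta↔Ridgeline (Quanta→Machine M1 1265 ops/s, Ridgeline→Machine M6 1210 ops/s) loses 1693.
Checked against all permutations: 9700 ops/s is optimal.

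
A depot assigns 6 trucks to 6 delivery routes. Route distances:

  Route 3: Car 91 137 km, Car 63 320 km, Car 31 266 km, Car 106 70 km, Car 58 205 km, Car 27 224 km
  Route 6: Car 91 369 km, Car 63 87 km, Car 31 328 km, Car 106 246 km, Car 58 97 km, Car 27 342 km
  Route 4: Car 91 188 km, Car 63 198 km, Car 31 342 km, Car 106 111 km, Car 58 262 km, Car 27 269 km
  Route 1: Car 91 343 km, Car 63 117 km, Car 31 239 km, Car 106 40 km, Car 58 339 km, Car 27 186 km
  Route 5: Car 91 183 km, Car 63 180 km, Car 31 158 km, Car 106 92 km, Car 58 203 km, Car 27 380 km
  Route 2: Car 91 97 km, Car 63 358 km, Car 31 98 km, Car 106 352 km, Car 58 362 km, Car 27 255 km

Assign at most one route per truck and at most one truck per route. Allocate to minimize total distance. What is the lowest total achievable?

Minimum total: 804 km

This is the linear assignment problem.
Optimal: Car 91→Route 2 (97 km), Car 63→Route 1 (117 km), Car 31→Route 5 (158 km), Car 106→Route 4 (111 km), Car 58→Route 6 (97 km), Car 27→Route 3 (224 km) — total 97+117+158+111+97+224 = 804 km.
Column-greedy (each route in turn goes to its cheapest remaining truck) gives 1051 km, worse by 247.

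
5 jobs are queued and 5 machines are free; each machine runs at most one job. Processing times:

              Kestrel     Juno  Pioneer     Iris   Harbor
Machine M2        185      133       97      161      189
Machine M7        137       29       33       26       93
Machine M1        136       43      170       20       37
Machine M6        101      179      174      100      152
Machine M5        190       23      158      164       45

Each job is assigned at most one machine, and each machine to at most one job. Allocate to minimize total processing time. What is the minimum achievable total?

Optimal: Kestrel→Machine M6 (101 min), Juno→Machine M5 (23 min), Pioneer→Machine M2 (97 min), Iris→Machine M7 (26 min), Harbor→Machine M1 (37 min) — total 101+23+97+26+37 = 284 min.
Row-greedy (each job in turn takes its cheapest remaining machine) gives 366 min, worse by 82.
Next-best assignment: Kestrel→Machine M6, Juno→Machine M7, Pioneer→Machine M2, Iris→Machine M1, Harbor→Machine M5 = 292 min.
Every other assignment is strictly worse.

Min total: 284 min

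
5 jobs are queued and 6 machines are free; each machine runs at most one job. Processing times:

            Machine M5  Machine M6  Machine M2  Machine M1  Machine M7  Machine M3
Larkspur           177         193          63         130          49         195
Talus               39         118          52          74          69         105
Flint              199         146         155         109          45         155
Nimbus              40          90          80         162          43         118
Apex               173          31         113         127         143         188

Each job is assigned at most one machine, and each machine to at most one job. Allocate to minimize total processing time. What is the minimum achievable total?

This is the linear assignment problem.
Optimal: Larkspur→Machine M2 (63 min), Talus→Machine M1 (74 min), Flint→Machine M7 (45 min), Nimbus→Machine M5 (40 min), Apex→Machine M6 (31 min) — total 63+74+45+40+31 = 253 min.
Column-greedy (each machine in turn goes to its cheapest remaining job) gives 285 min, worse by 32.
Next-best assignment: Larkspur→Machine M7, Talus→Machine M2, Flint→Machine M1, Nimbus→Machine M5, Apex→Machine M6 = 281 min.
Swapping Talus↔Nimbus (Talus→Machine M5 39 min, Nimbus→Machine M1 162 min) adds 87.
Checked against all permutations: 253 min is optimal.

Min total: 253 min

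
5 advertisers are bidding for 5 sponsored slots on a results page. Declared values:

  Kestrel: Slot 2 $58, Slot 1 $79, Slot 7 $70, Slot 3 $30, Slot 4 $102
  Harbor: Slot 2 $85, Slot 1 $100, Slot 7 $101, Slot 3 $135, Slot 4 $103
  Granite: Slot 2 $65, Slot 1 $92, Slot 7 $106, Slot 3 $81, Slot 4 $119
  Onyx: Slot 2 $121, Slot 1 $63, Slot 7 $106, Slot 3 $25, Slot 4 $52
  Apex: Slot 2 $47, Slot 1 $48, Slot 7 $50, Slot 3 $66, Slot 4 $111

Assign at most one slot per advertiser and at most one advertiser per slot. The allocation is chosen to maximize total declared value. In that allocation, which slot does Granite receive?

Granite receives Slot 7.

Treat this as an assignment problem: match each advertiser to one slot.
Optimal: Kestrel→Slot 1 ($79), Harbor→Slot 3 ($135), Granite→Slot 7 ($106), Onyx→Slot 2 ($121), Apex→Slot 4 ($111) — total 79+135+106+121+111 = $552.
Max-entry greedy (repeatedly take the single best remaining cell) gives $504, worse by 48.
Swapping Kestrel↔Harbor (Kestrel→Slot 3 $30, Harbor→Slot 1 $100) loses 84.
Every other assignment is strictly worse.
Granite's own top slot is Slot 4 ($119), but forcing Granite→Slot 4 and reassigning the rest optimally gives only $504 — worse by 48.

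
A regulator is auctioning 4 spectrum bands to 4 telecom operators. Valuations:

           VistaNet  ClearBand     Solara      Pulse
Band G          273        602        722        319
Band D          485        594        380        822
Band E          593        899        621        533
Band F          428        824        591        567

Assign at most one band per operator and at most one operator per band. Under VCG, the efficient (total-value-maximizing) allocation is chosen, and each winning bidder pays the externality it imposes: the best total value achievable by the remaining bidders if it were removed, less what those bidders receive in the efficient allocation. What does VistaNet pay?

VistaNet pays $75M.

Efficient allocation: VistaNet→Band E ($593M), ClearBand→Band F ($824M), Solara→Band G ($722M), Pulse→Band D ($822M); total welfare W = $2961M.
VistaNet receives Band E at value $593M, so the others get W − 593 = $2368M.
Without VistaNet: best allocation of the remaining 3 bidders over all 4 bands is ClearBand→Band E ($899M), Solara→Band G ($722M), Pulse→Band D ($822M), total $2443M.
VCG payment = (others' best without VistaNet) − (others' welfare with VistaNet) = 2443 − 2368 = $75M.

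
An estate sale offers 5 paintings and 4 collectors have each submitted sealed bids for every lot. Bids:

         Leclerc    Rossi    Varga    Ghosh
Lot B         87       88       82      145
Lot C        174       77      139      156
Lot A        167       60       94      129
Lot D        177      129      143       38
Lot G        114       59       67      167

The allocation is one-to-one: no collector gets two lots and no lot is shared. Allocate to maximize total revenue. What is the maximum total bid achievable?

Optimal: Leclerc→Lot A ($167), Rossi→Lot D ($129), Varga→Lot C ($139), Ghosh→Lot G ($167) — total 167+129+139+167 = $602.
Max-entry greedy (repeatedly take the single best remaining cell) gives $571, worse by 31.
Next-best assignment: Leclerc→Lot A, Rossi→Lot D, Varga→Lot C, Ghosh→Lot B = $580.
Checked against all permutations: $602 is optimal.

Maximum total: $602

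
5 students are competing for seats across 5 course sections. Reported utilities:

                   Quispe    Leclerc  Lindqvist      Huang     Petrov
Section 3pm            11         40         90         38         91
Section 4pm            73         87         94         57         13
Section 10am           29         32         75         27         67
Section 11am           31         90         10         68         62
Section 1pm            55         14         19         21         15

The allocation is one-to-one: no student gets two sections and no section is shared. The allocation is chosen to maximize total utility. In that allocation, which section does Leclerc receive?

Optimal: Quispe→Section 1pm (55 points), Leclerc→Section 4pm (87 points), Lindqvist→Section 10am (75 points), Huang→Section 11am (68 points), Petrov→Section 3pm (91 points) — total 55+87+75+68+91 = 376 points.
Swapping Petrov↔Huang (Petrov→Section 11am 62 points, Huang→Section 3pm 38 points) loses 59.
Every other assignment is strictly worse.
Leclerc's own top section is Section 11am (90 points), but forcing Leclerc→Section 11am and reassigning the rest optimally gives only 368 points — worse by 8.

Leclerc receives Section 4pm.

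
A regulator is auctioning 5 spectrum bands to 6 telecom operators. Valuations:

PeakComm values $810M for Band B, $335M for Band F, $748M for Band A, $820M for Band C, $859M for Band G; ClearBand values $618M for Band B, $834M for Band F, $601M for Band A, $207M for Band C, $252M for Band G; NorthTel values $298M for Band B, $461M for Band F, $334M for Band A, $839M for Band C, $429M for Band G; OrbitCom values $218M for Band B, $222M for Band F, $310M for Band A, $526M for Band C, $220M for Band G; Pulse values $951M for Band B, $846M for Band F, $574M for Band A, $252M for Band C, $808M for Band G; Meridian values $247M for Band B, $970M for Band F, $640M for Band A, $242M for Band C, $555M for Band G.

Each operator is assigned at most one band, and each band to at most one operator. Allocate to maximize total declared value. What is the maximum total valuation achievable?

Optimal: Pulse→Band B ($951M), Meridian→Band F ($970M), ClearBand→Band A ($601M), NorthTel→Band C ($839M), PeakComm→Band G ($859M) — total 951+970+601+839+859 = $4220M.
Checked against all permutations: $4220M is optimal.

Maximum total: $4220M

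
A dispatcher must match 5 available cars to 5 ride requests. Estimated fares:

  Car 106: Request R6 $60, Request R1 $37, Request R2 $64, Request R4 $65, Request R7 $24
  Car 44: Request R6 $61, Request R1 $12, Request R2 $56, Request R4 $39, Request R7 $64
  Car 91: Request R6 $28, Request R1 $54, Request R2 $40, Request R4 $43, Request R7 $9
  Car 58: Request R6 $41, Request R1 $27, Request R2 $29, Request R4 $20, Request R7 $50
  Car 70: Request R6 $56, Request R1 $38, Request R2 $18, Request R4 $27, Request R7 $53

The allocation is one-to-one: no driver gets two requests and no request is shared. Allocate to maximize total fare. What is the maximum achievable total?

Max total: $281

Optimal: Car 106→Request R4 ($65), Car 44→Request R2 ($56), Car 91→Request R1 ($54), Car 58→Request R7 ($50), Car 70→Request R6 ($56) — total 65+56+54+50+56 = $281.
Max-entry greedy (repeatedly take the single best remaining cell) gives $268, worse by 13.
Next-best assignment: Car 106→Request R4, Car 44→Request R2, Car 91→Request R1, Car 58→Request R6, Car 70→Request R7 = $269.
Checked against all permutations: $281 is optimal.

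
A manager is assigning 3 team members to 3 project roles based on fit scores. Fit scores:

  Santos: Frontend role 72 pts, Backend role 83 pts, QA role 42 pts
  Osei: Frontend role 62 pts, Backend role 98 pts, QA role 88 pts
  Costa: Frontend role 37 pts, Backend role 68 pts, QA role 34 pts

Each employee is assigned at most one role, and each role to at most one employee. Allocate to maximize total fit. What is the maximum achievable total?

Maximum total: 228 pts

Optimal: Santos→Frontend role (72 pts), Osei→QA role (88 pts), Costa→Backend role (68 pts) — total 72+88+68 = 228 pts.
Row-greedy (each employee in turn takes its best remaining role) gives 208 pts, worse by 20.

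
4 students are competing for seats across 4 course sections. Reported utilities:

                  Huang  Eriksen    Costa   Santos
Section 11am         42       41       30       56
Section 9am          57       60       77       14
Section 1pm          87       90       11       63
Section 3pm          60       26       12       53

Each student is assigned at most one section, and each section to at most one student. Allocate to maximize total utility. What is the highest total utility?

Optimal: Huang→Section 3pm (60 points), Eriksen→Section 1pm (90 points), Costa→Section 9am (77 points), Santos→Section 11am (56 points) — total 60+90+77+56 = 283 points.

Maximum total: 283 points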